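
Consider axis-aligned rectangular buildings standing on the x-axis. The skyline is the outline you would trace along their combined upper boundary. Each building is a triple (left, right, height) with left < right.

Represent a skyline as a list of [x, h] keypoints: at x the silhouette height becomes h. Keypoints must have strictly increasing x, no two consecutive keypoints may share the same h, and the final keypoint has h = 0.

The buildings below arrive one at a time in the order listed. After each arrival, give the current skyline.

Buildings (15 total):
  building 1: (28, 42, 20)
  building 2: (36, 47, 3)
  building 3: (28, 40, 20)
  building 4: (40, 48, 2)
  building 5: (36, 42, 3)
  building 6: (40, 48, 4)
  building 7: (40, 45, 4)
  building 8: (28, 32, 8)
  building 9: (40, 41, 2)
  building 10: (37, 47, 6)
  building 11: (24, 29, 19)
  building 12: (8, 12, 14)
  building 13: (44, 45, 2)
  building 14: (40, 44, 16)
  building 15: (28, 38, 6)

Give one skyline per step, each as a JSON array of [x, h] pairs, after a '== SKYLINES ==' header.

== SKYLINES ==
[[28,20],[42,0]]
[[28,20],[42,3],[47,0]]
[[28,20],[42,3],[47,0]]
[[28,20],[42,3],[47,2],[48,0]]
[[28,20],[42,3],[47,2],[48,0]]
[[28,20],[42,4],[48,0]]
[[28,20],[42,4],[48,0]]
[[28,20],[42,4],[48,0]]
[[28,20],[42,4],[48,0]]
[[28,20],[42,6],[47,4],[48,0]]
[[24,19],[28,20],[42,6],[47,4],[48,0]]
[[8,14],[12,0],[24,19],[28,20],[42,6],[47,4],[48,0]]
[[8,14],[12,0],[24,19],[28,20],[42,6],[47,4],[48,0]]
[[8,14],[12,0],[24,19],[28,20],[42,16],[44,6],[47,4],[48,0]]
[[8,14],[12,0],[24,19],[28,20],[42,16],[44,6],[47,4],[48,0]]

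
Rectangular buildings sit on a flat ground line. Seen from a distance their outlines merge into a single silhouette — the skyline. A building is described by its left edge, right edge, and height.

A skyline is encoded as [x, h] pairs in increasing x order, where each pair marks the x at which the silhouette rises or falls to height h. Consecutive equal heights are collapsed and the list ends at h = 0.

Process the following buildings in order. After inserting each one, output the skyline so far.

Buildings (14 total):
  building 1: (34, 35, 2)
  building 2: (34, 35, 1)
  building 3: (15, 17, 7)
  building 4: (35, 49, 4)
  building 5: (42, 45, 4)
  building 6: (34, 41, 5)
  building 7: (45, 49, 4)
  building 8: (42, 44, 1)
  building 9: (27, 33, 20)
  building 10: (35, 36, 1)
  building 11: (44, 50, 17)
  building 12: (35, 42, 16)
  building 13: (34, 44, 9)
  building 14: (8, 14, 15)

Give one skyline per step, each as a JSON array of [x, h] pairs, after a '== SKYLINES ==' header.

== SKYLINES ==
[[34,2],[35,0]]
[[34,2],[35,0]]
[[15,7],[17,0],[34,2],[35,0]]
[[15,7],[17,0],[34,2],[35,4],[49,0]]
[[15,7],[17,0],[34,2],[35,4],[49,0]]
[[15,7],[17,0],[34,5],[41,4],[49,0]]
[[15,7],[17,0],[34,5],[41,4],[49,0]]
[[15,7],[17,0],[34,5],[41,4],[49,0]]
[[15,7],[17,0],[27,20],[33,0],[34,5],[41,4],[49,0]]
[[15,7],[17,0],[27,20],[33,0],[34,5],[41,4],[49,0]]
[[15,7],[17,0],[27,20],[33,0],[34,5],[41,4],[44,17],[50,0]]
[[15,7],[17,0],[27,20],[33,0],[34,5],[35,16],[42,4],[44,17],[50,0]]
[[15,7],[17,0],[27,20],[33,0],[34,9],[35,16],[42,9],[44,17],[50,0]]
[[8,15],[14,0],[15,7],[17,0],[27,20],[33,0],[34,9],[35,16],[42,9],[44,17],[50,0]]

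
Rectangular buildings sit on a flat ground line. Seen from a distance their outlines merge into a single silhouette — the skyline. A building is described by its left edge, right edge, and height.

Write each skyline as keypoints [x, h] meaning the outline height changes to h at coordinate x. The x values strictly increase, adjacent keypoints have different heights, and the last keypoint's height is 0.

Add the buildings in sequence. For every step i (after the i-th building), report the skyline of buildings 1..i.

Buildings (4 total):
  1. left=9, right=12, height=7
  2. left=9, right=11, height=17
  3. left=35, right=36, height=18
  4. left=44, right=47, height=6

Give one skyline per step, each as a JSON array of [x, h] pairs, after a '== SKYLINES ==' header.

== SKYLINES ==
[[9,7],[12,0]]
[[9,17],[11,7],[12,0]]
[[9,17],[11,7],[12,0],[35,18],[36,0]]
[[9,17],[11,7],[12,0],[35,18],[36,0],[44,6],[47,0]]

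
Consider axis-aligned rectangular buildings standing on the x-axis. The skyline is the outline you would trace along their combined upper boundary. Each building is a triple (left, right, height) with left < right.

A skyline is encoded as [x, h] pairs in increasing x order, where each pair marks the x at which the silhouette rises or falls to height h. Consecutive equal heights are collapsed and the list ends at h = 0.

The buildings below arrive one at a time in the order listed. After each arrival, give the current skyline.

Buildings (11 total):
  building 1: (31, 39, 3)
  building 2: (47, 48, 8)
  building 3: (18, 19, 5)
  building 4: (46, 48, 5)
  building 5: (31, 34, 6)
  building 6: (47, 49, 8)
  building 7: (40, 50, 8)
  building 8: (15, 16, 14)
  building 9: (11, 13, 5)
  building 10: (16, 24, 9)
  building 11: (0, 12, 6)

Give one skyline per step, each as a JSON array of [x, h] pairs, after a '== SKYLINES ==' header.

== SKYLINES ==
[[31,3],[39,0]]
[[31,3],[39,0],[47,8],[48,0]]
[[18,5],[19,0],[31,3],[39,0],[47,8],[48,0]]
[[18,5],[19,0],[31,3],[39,0],[46,5],[47,8],[48,0]]
[[18,5],[19,0],[31,6],[34,3],[39,0],[46,5],[47,8],[48,0]]
[[18,5],[19,0],[31,6],[34,3],[39,0],[46,5],[47,8],[49,0]]
[[18,5],[19,0],[31,6],[34,3],[39,0],[40,8],[50,0]]
[[15,14],[16,0],[18,5],[19,0],[31,6],[34,3],[39,0],[40,8],[50,0]]
[[11,5],[13,0],[15,14],[16,0],[18,5],[19,0],[31,6],[34,3],[39,0],[40,8],[50,0]]
[[11,5],[13,0],[15,14],[16,9],[24,0],[31,6],[34,3],[39,0],[40,8],[50,0]]
[[0,6],[12,5],[13,0],[15,14],[16,9],[24,0],[31,6],[34,3],[39,0],[40,8],[50,0]]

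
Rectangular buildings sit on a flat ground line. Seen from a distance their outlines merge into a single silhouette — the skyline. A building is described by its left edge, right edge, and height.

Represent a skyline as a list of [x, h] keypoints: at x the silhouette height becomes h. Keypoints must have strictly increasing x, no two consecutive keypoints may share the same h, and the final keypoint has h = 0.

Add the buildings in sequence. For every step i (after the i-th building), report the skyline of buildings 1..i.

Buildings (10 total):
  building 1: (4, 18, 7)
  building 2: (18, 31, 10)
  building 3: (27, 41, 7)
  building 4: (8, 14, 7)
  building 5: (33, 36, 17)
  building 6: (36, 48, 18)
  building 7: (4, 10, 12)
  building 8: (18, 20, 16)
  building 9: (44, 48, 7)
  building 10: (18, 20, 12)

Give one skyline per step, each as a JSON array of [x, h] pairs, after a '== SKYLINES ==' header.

== SKYLINES ==
[[4,7],[18,0]]
[[4,7],[18,10],[31,0]]
[[4,7],[18,10],[31,7],[41,0]]
[[4,7],[18,10],[31,7],[41,0]]
[[4,7],[18,10],[31,7],[33,17],[36,7],[41,0]]
[[4,7],[18,10],[31,7],[33,17],[36,18],[48,0]]
[[4,12],[10,7],[18,10],[31,7],[33,17],[36,18],[48,0]]
[[4,12],[10,7],[18,16],[20,10],[31,7],[33,17],[36,18],[48,0]]
[[4,12],[10,7],[18,16],[20,10],[31,7],[33,17],[36,18],[48,0]]
[[4,12],[10,7],[18,16],[20,10],[31,7],[33,17],[36,18],[48,0]]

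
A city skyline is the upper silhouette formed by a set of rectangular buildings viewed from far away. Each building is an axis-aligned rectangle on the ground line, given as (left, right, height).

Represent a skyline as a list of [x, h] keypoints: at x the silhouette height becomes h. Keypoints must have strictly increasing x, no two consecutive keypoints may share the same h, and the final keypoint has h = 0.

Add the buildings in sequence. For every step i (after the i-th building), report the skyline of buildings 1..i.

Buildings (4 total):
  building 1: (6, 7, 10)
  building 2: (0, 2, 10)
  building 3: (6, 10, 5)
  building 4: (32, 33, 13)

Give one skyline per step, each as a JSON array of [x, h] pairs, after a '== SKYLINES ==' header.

== SKYLINES ==
[[6,10],[7,0]]
[[0,10],[2,0],[6,10],[7,0]]
[[0,10],[2,0],[6,10],[7,5],[10,0]]
[[0,10],[2,0],[6,10],[7,5],[10,0],[32,13],[33,0]]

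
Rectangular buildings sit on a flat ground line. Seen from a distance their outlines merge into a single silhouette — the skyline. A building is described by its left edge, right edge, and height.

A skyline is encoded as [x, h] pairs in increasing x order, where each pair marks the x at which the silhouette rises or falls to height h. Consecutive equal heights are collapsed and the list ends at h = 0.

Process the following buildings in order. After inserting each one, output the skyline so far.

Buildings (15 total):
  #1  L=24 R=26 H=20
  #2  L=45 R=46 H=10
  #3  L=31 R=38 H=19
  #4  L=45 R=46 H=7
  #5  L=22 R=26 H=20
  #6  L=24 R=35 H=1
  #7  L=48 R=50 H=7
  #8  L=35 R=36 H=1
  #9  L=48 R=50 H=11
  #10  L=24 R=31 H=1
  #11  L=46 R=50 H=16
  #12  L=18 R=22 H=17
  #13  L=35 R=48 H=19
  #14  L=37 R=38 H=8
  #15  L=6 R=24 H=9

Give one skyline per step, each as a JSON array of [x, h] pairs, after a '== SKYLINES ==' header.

== SKYLINES ==
[[24,20],[26,0]]
[[24,20],[26,0],[45,10],[46,0]]
[[24,20],[26,0],[31,19],[38,0],[45,10],[46,0]]
[[24,20],[26,0],[31,19],[38,0],[45,10],[46,0]]
[[22,20],[26,0],[31,19],[38,0],[45,10],[46,0]]
[[22,20],[26,1],[31,19],[38,0],[45,10],[46,0]]
[[22,20],[26,1],[31,19],[38,0],[45,10],[46,0],[48,7],[50,0]]
[[22,20],[26,1],[31,19],[38,0],[45,10],[46,0],[48,7],[50,0]]
[[22,20],[26,1],[31,19],[38,0],[45,10],[46,0],[48,11],[50,0]]
[[22,20],[26,1],[31,19],[38,0],[45,10],[46,0],[48,11],[50,0]]
[[22,20],[26,1],[31,19],[38,0],[45,10],[46,16],[50,0]]
[[18,17],[22,20],[26,1],[31,19],[38,0],[45,10],[46,16],[50,0]]
[[18,17],[22,20],[26,1],[31,19],[48,16],[50,0]]
[[18,17],[22,20],[26,1],[31,19],[48,16],[50,0]]
[[6,9],[18,17],[22,20],[26,1],[31,19],[48,16],[50,0]]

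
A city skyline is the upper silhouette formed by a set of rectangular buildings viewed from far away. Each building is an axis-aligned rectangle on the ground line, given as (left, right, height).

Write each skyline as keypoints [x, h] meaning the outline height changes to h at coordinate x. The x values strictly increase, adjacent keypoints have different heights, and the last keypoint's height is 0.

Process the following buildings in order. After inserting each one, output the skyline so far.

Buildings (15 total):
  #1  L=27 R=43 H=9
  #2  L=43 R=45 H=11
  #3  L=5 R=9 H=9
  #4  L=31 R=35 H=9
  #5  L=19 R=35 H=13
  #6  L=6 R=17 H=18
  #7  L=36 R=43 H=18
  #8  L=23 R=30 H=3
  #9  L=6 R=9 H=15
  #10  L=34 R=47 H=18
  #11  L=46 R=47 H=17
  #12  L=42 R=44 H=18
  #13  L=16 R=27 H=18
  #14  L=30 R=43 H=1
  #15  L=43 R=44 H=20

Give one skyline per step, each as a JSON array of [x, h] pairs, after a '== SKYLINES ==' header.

== SKYLINES ==
[[27,9],[43,0]]
[[27,9],[43,11],[45,0]]
[[5,9],[9,0],[27,9],[43,11],[45,0]]
[[5,9],[9,0],[27,9],[43,11],[45,0]]
[[5,9],[9,0],[19,13],[35,9],[43,11],[45,0]]
[[5,9],[6,18],[17,0],[19,13],[35,9],[43,11],[45,0]]
[[5,9],[6,18],[17,0],[19,13],[35,9],[36,18],[43,11],[45,0]]
[[5,9],[6,18],[17,0],[19,13],[35,9],[36,18],[43,11],[45,0]]
[[5,9],[6,18],[17,0],[19,13],[35,9],[36,18],[43,11],[45,0]]
[[5,9],[6,18],[17,0],[19,13],[34,18],[47,0]]
[[5,9],[6,18],[17,0],[19,13],[34,18],[47,0]]
[[5,9],[6,18],[17,0],[19,13],[34,18],[47,0]]
[[5,9],[6,18],[27,13],[34,18],[47,0]]
[[5,9],[6,18],[27,13],[34,18],[47,0]]
[[5,9],[6,18],[27,13],[34,18],[43,20],[44,18],[47,0]]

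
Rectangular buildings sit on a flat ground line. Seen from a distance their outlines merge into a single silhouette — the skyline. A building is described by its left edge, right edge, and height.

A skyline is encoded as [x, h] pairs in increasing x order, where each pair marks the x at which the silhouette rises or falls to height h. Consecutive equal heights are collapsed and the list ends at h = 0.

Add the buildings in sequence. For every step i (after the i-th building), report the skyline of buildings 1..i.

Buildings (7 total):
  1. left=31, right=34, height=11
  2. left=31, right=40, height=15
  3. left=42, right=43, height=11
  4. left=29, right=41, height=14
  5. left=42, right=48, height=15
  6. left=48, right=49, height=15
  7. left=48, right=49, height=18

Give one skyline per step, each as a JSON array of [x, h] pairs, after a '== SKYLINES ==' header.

== SKYLINES ==
[[31,11],[34,0]]
[[31,15],[40,0]]
[[31,15],[40,0],[42,11],[43,0]]
[[29,14],[31,15],[40,14],[41,0],[42,11],[43,0]]
[[29,14],[31,15],[40,14],[41,0],[42,15],[48,0]]
[[29,14],[31,15],[40,14],[41,0],[42,15],[49,0]]
[[29,14],[31,15],[40,14],[41,0],[42,15],[48,18],[49,0]]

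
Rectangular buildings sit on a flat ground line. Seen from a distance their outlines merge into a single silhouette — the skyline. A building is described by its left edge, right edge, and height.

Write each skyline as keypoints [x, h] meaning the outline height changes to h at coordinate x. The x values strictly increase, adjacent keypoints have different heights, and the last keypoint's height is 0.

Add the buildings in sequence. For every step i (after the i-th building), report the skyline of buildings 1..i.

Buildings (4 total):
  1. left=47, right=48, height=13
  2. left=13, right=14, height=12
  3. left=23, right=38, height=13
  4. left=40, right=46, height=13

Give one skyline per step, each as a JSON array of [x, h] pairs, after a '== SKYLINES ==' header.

== SKYLINES ==
[[47,13],[48,0]]
[[13,12],[14,0],[47,13],[48,0]]
[[13,12],[14,0],[23,13],[38,0],[47,13],[48,0]]
[[13,12],[14,0],[23,13],[38,0],[40,13],[46,0],[47,13],[48,0]]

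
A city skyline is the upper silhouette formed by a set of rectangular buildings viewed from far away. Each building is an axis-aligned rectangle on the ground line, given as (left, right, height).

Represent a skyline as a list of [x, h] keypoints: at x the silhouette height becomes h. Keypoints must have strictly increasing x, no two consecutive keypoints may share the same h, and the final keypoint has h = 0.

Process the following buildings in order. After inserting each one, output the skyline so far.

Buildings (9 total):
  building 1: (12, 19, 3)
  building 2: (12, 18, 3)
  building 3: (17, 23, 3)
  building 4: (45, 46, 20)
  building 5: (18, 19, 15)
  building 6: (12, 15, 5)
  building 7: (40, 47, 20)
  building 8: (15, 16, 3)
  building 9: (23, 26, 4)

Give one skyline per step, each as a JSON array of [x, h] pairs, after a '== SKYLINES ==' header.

== SKYLINES ==
[[12,3],[19,0]]
[[12,3],[19,0]]
[[12,3],[23,0]]
[[12,3],[23,0],[45,20],[46,0]]
[[12,3],[18,15],[19,3],[23,0],[45,20],[46,0]]
[[12,5],[15,3],[18,15],[19,3],[23,0],[45,20],[46,0]]
[[12,5],[15,3],[18,15],[19,3],[23,0],[40,20],[47,0]]
[[12,5],[15,3],[18,15],[19,3],[23,0],[40,20],[47,0]]
[[12,5],[15,3],[18,15],[19,3],[23,4],[26,0],[40,20],[47,0]]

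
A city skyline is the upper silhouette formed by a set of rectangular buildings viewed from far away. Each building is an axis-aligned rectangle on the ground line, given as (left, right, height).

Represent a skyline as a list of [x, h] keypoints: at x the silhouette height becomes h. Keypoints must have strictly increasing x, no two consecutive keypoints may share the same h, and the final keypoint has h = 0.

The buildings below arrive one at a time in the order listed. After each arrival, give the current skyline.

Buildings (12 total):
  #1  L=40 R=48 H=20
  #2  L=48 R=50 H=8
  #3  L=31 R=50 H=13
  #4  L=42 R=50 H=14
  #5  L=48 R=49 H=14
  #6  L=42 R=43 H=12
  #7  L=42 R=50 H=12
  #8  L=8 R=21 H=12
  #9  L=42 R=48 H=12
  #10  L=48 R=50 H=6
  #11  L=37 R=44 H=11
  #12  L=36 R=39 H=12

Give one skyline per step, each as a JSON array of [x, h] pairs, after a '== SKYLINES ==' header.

== SKYLINES ==
[[40,20],[48,0]]
[[40,20],[48,8],[50,0]]
[[31,13],[40,20],[48,13],[50,0]]
[[31,13],[40,20],[48,14],[50,0]]
[[31,13],[40,20],[48,14],[50,0]]
[[31,13],[40,20],[48,14],[50,0]]
[[31,13],[40,20],[48,14],[50,0]]
[[8,12],[21,0],[31,13],[40,20],[48,14],[50,0]]
[[8,12],[21,0],[31,13],[40,20],[48,14],[50,0]]
[[8,12],[21,0],[31,13],[40,20],[48,14],[50,0]]
[[8,12],[21,0],[31,13],[40,20],[48,14],[50,0]]
[[8,12],[21,0],[31,13],[40,20],[48,14],[50,0]]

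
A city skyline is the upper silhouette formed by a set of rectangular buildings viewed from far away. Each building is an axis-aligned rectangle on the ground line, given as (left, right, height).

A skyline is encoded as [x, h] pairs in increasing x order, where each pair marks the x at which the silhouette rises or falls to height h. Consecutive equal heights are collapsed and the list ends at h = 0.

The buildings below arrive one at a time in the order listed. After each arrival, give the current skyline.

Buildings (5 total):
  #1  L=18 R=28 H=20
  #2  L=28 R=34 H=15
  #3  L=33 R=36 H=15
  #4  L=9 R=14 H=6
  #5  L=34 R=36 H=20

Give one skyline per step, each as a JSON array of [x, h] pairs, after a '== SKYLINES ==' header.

== SKYLINES ==
[[18,20],[28,0]]
[[18,20],[28,15],[34,0]]
[[18,20],[28,15],[36,0]]
[[9,6],[14,0],[18,20],[28,15],[36,0]]
[[9,6],[14,0],[18,20],[28,15],[34,20],[36,0]]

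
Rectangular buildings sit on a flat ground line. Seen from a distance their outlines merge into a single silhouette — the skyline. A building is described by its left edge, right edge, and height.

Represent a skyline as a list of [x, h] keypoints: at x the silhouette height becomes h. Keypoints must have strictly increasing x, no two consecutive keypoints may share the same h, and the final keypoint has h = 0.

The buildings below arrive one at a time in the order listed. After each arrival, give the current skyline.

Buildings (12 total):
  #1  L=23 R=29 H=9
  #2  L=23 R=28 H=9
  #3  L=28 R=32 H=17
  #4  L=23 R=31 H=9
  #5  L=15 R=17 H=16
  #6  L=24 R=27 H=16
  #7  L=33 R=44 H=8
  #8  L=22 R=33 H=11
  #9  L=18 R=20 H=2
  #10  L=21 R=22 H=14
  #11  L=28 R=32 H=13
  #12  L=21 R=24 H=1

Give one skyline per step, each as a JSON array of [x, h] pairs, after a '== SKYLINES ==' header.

== SKYLINES ==
[[23,9],[29,0]]
[[23,9],[29,0]]
[[23,9],[28,17],[32,0]]
[[23,9],[28,17],[32,0]]
[[15,16],[17,0],[23,9],[28,17],[32,0]]
[[15,16],[17,0],[23,9],[24,16],[27,9],[28,17],[32,0]]
[[15,16],[17,0],[23,9],[24,16],[27,9],[28,17],[32,0],[33,8],[44,0]]
[[15,16],[17,0],[22,11],[24,16],[27,11],[28,17],[32,11],[33,8],[44,0]]
[[15,16],[17,0],[18,2],[20,0],[22,11],[24,16],[27,11],[28,17],[32,11],[33,8],[44,0]]
[[15,16],[17,0],[18,2],[20,0],[21,14],[22,11],[24,16],[27,11],[28,17],[32,11],[33,8],[44,0]]
[[15,16],[17,0],[18,2],[20,0],[21,14],[22,11],[24,16],[27,11],[28,17],[32,11],[33,8],[44,0]]
[[15,16],[17,0],[18,2],[20,0],[21,14],[22,11],[24,16],[27,11],[28,17],[32,11],[33,8],[44,0]]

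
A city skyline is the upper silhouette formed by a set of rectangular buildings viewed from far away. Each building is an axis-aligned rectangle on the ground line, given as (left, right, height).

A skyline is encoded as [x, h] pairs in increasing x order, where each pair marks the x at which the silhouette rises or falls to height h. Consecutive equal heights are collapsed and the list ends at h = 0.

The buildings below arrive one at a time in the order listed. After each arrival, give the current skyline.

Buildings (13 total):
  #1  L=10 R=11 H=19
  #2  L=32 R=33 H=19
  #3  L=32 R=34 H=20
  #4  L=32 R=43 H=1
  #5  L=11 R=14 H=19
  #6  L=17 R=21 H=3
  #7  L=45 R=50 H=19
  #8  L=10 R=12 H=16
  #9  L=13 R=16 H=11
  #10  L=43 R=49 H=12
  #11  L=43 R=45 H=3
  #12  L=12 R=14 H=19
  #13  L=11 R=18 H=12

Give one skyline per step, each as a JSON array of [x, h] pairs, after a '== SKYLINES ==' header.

== SKYLINES ==
[[10,19],[11,0]]
[[10,19],[11,0],[32,19],[33,0]]
[[10,19],[11,0],[32,20],[34,0]]
[[10,19],[11,0],[32,20],[34,1],[43,0]]
[[10,19],[14,0],[32,20],[34,1],[43,0]]
[[10,19],[14,0],[17,3],[21,0],[32,20],[34,1],[43,0]]
[[10,19],[14,0],[17,3],[21,0],[32,20],[34,1],[43,0],[45,19],[50,0]]
[[10,19],[14,0],[17,3],[21,0],[32,20],[34,1],[43,0],[45,19],[50,0]]
[[10,19],[14,11],[16,0],[17,3],[21,0],[32,20],[34,1],[43,0],[45,19],[50,0]]
[[10,19],[14,11],[16,0],[17,3],[21,0],[32,20],[34,1],[43,12],[45,19],[50,0]]
[[10,19],[14,11],[16,0],[17,3],[21,0],[32,20],[34,1],[43,12],[45,19],[50,0]]
[[10,19],[14,11],[16,0],[17,3],[21,0],[32,20],[34,1],[43,12],[45,19],[50,0]]
[[10,19],[14,12],[18,3],[21,0],[32,20],[34,1],[43,12],[45,19],[50,0]]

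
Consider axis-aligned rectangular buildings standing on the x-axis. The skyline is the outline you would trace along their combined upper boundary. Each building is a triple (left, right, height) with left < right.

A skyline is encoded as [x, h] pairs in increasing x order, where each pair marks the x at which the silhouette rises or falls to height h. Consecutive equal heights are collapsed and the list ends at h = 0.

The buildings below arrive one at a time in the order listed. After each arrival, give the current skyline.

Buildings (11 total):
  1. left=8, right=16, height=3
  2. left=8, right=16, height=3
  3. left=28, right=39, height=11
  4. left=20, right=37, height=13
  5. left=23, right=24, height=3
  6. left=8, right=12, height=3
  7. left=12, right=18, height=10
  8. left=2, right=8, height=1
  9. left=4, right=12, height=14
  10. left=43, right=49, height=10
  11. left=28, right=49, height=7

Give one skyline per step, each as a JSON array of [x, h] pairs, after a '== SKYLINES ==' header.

== SKYLINES ==
[[8,3],[16,0]]
[[8,3],[16,0]]
[[8,3],[16,0],[28,11],[39,0]]
[[8,3],[16,0],[20,13],[37,11],[39,0]]
[[8,3],[16,0],[20,13],[37,11],[39,0]]
[[8,3],[16,0],[20,13],[37,11],[39,0]]
[[8,3],[12,10],[18,0],[20,13],[37,11],[39,0]]
[[2,1],[8,3],[12,10],[18,0],[20,13],[37,11],[39,0]]
[[2,1],[4,14],[12,10],[18,0],[20,13],[37,11],[39,0]]
[[2,1],[4,14],[12,10],[18,0],[20,13],[37,11],[39,0],[43,10],[49,0]]
[[2,1],[4,14],[12,10],[18,0],[20,13],[37,11],[39,7],[43,10],[49,0]]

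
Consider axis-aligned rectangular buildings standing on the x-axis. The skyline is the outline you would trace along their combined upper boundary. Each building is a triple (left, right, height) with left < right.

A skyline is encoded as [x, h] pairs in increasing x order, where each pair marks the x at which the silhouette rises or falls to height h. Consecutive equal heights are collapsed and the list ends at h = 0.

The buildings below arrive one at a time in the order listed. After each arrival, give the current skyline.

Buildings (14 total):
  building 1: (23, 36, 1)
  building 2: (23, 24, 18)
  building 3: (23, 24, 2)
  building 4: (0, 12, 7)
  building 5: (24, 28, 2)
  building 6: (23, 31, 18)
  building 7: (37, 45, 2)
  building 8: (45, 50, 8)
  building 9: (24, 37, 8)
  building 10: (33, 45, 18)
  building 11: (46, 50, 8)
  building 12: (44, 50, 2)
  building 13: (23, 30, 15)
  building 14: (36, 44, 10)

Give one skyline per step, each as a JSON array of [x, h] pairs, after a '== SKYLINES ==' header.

== SKYLINES ==
[[23,1],[36,0]]
[[23,18],[24,1],[36,0]]
[[23,18],[24,1],[36,0]]
[[0,7],[12,0],[23,18],[24,1],[36,0]]
[[0,7],[12,0],[23,18],[24,2],[28,1],[36,0]]
[[0,7],[12,0],[23,18],[31,1],[36,0]]
[[0,7],[12,0],[23,18],[31,1],[36,0],[37,2],[45,0]]
[[0,7],[12,0],[23,18],[31,1],[36,0],[37,2],[45,8],[50,0]]
[[0,7],[12,0],[23,18],[31,8],[37,2],[45,8],[50,0]]
[[0,7],[12,0],[23,18],[31,8],[33,18],[45,8],[50,0]]
[[0,7],[12,0],[23,18],[31,8],[33,18],[45,8],[50,0]]
[[0,7],[12,0],[23,18],[31,8],[33,18],[45,8],[50,0]]
[[0,7],[12,0],[23,18],[31,8],[33,18],[45,8],[50,0]]
[[0,7],[12,0],[23,18],[31,8],[33,18],[45,8],[50,0]]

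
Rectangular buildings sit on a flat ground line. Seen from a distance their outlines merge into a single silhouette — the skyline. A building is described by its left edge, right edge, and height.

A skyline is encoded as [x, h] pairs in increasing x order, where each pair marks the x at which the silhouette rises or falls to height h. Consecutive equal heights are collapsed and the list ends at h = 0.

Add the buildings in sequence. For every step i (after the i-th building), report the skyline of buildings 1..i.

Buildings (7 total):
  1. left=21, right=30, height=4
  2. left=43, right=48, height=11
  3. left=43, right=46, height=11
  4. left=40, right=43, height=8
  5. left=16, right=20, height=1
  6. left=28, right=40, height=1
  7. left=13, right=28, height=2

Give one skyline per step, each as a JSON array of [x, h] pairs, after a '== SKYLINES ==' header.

== SKYLINES ==
[[21,4],[30,0]]
[[21,4],[30,0],[43,11],[48,0]]
[[21,4],[30,0],[43,11],[48,0]]
[[21,4],[30,0],[40,8],[43,11],[48,0]]
[[16,1],[20,0],[21,4],[30,0],[40,8],[43,11],[48,0]]
[[16,1],[20,0],[21,4],[30,1],[40,8],[43,11],[48,0]]
[[13,2],[21,4],[30,1],[40,8],[43,11],[48,0]]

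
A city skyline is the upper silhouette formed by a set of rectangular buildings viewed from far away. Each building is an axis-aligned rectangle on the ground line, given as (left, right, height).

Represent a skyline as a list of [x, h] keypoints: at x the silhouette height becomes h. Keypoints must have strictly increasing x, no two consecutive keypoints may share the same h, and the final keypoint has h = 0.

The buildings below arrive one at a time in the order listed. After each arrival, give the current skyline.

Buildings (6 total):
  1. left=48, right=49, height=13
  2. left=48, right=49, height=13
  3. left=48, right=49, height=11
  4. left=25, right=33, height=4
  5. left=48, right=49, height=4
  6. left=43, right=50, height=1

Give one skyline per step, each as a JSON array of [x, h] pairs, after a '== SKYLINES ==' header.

== SKYLINES ==
[[48,13],[49,0]]
[[48,13],[49,0]]
[[48,13],[49,0]]
[[25,4],[33,0],[48,13],[49,0]]
[[25,4],[33,0],[48,13],[49,0]]
[[25,4],[33,0],[43,1],[48,13],[49,1],[50,0]]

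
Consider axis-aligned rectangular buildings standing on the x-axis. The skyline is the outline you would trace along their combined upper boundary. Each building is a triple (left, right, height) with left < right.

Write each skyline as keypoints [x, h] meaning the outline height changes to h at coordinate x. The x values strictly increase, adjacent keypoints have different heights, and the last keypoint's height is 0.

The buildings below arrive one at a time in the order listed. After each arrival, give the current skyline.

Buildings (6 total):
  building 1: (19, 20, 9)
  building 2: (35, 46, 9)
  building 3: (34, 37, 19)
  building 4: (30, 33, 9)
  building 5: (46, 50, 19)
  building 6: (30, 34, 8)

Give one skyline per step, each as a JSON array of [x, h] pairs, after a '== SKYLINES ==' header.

== SKYLINES ==
[[19,9],[20,0]]
[[19,9],[20,0],[35,9],[46,0]]
[[19,9],[20,0],[34,19],[37,9],[46,0]]
[[19,9],[20,0],[30,9],[33,0],[34,19],[37,9],[46,0]]
[[19,9],[20,0],[30,9],[33,0],[34,19],[37,9],[46,19],[50,0]]
[[19,9],[20,0],[30,9],[33,8],[34,19],[37,9],[46,19],[50,0]]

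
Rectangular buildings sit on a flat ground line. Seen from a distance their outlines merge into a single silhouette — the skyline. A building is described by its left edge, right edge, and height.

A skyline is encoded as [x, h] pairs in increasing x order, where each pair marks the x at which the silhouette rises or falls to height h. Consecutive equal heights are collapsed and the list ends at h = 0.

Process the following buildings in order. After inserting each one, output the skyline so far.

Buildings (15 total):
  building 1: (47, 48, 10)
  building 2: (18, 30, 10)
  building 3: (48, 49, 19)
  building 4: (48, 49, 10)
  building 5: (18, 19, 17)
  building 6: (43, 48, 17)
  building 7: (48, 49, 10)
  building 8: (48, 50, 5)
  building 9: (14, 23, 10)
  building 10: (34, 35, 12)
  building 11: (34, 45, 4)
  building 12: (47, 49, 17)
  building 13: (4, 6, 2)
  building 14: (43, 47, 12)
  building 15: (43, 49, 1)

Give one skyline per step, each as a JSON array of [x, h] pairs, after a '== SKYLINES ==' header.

== SKYLINES ==
[[47,10],[48,0]]
[[18,10],[30,0],[47,10],[48,0]]
[[18,10],[30,0],[47,10],[48,19],[49,0]]
[[18,10],[30,0],[47,10],[48,19],[49,0]]
[[18,17],[19,10],[30,0],[47,10],[48,19],[49,0]]
[[18,17],[19,10],[30,0],[43,17],[48,19],[49,0]]
[[18,17],[19,10],[30,0],[43,17],[48,19],[49,0]]
[[18,17],[19,10],[30,0],[43,17],[48,19],[49,5],[50,0]]
[[14,10],[18,17],[19,10],[30,0],[43,17],[48,19],[49,5],[50,0]]
[[14,10],[18,17],[19,10],[30,0],[34,12],[35,0],[43,17],[48,19],[49,5],[50,0]]
[[14,10],[18,17],[19,10],[30,0],[34,12],[35,4],[43,17],[48,19],[49,5],[50,0]]
[[14,10],[18,17],[19,10],[30,0],[34,12],[35,4],[43,17],[48,19],[49,5],[50,0]]
[[4,2],[6,0],[14,10],[18,17],[19,10],[30,0],[34,12],[35,4],[43,17],[48,19],[49,5],[50,0]]
[[4,2],[6,0],[14,10],[18,17],[19,10],[30,0],[34,12],[35,4],[43,17],[48,19],[49,5],[50,0]]
[[4,2],[6,0],[14,10],[18,17],[19,10],[30,0],[34,12],[35,4],[43,17],[48,19],[49,5],[50,0]]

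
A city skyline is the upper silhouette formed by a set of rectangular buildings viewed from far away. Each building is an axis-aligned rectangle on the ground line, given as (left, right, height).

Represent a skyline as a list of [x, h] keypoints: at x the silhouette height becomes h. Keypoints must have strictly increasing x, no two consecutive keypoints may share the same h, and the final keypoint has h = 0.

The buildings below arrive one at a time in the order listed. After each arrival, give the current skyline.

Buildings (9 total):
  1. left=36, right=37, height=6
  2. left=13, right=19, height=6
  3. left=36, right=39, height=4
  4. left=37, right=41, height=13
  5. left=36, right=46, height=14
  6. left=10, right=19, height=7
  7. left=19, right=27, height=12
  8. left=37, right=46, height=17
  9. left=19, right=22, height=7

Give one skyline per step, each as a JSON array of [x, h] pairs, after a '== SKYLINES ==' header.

== SKYLINES ==
[[36,6],[37,0]]
[[13,6],[19,0],[36,6],[37,0]]
[[13,6],[19,0],[36,6],[37,4],[39,0]]
[[13,6],[19,0],[36,6],[37,13],[41,0]]
[[13,6],[19,0],[36,14],[46,0]]
[[10,7],[19,0],[36,14],[46,0]]
[[10,7],[19,12],[27,0],[36,14],[46,0]]
[[10,7],[19,12],[27,0],[36,14],[37,17],[46,0]]
[[10,7],[19,12],[27,0],[36,14],[37,17],[46,0]]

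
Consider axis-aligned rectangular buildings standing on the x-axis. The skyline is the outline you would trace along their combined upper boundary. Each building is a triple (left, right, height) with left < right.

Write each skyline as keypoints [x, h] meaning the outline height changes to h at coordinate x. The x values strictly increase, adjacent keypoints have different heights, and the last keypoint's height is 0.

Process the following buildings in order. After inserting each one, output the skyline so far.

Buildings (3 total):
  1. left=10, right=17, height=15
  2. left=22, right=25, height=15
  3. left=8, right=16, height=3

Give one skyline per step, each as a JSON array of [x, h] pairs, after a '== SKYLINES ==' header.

== SKYLINES ==
[[10,15],[17,0]]
[[10,15],[17,0],[22,15],[25,0]]
[[8,3],[10,15],[17,0],[22,15],[25,0]]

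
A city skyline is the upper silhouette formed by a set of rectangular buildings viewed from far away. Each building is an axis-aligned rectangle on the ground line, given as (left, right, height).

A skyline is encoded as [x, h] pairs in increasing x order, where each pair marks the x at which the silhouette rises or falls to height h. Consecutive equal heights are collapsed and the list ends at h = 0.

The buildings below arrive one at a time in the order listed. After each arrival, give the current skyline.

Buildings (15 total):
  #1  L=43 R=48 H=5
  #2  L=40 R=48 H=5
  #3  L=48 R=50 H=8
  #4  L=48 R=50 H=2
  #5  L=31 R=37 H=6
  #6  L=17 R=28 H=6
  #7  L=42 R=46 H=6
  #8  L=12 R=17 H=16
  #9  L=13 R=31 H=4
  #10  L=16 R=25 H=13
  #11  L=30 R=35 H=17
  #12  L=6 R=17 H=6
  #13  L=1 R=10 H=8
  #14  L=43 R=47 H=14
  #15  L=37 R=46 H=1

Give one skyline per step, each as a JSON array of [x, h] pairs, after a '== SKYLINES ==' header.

== SKYLINES ==
[[43,5],[48,0]]
[[40,5],[48,0]]
[[40,5],[48,8],[50,0]]
[[40,5],[48,8],[50,0]]
[[31,6],[37,0],[40,5],[48,8],[50,0]]
[[17,6],[28,0],[31,6],[37,0],[40,5],[48,8],[50,0]]
[[17,6],[28,0],[31,6],[37,0],[40,5],[42,6],[46,5],[48,8],[50,0]]
[[12,16],[17,6],[28,0],[31,6],[37,0],[40,5],[42,6],[46,5],[48,8],[50,0]]
[[12,16],[17,6],[28,4],[31,6],[37,0],[40,5],[42,6],[46,5],[48,8],[50,0]]
[[12,16],[17,13],[25,6],[28,4],[31,6],[37,0],[40,5],[42,6],[46,5],[48,8],[50,0]]
[[12,16],[17,13],[25,6],[28,4],[30,17],[35,6],[37,0],[40,5],[42,6],[46,5],[48,8],[50,0]]
[[6,6],[12,16],[17,13],[25,6],[28,4],[30,17],[35,6],[37,0],[40,5],[42,6],[46,5],[48,8],[50,0]]
[[1,8],[10,6],[12,16],[17,13],[25,6],[28,4],[30,17],[35,6],[37,0],[40,5],[42,6],[46,5],[48,8],[50,0]]
[[1,8],[10,6],[12,16],[17,13],[25,6],[28,4],[30,17],[35,6],[37,0],[40,5],[42,6],[43,14],[47,5],[48,8],[50,0]]
[[1,8],[10,6],[12,16],[17,13],[25,6],[28,4],[30,17],[35,6],[37,1],[40,5],[42,6],[43,14],[47,5],[48,8],[50,0]]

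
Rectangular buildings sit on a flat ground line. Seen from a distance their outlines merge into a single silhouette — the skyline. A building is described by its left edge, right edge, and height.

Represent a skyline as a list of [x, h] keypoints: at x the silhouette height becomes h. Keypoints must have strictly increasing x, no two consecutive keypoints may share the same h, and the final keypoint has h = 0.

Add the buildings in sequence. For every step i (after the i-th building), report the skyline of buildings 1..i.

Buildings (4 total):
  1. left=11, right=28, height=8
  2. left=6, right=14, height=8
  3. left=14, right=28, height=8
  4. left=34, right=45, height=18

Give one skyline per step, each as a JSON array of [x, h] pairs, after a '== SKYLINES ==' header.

== SKYLINES ==
[[11,8],[28,0]]
[[6,8],[28,0]]
[[6,8],[28,0]]
[[6,8],[28,0],[34,18],[45,0]]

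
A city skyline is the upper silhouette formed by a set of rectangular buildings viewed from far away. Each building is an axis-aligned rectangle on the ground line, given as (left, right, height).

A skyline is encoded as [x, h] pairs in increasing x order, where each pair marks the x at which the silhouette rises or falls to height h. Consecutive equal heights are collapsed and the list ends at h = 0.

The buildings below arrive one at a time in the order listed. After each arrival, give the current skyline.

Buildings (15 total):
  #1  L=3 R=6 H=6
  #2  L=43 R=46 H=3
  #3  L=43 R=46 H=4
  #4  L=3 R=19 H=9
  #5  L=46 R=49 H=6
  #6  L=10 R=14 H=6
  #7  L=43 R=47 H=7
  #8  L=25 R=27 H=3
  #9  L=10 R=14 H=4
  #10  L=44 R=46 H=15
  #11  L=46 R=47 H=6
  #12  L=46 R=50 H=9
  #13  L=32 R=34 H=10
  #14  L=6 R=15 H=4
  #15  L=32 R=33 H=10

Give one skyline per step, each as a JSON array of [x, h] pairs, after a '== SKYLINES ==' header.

== SKYLINES ==
[[3,6],[6,0]]
[[3,6],[6,0],[43,3],[46,0]]
[[3,6],[6,0],[43,4],[46,0]]
[[3,9],[19,0],[43,4],[46,0]]
[[3,9],[19,0],[43,4],[46,6],[49,0]]
[[3,9],[19,0],[43,4],[46,6],[49,0]]
[[3,9],[19,0],[43,7],[47,6],[49,0]]
[[3,9],[19,0],[25,3],[27,0],[43,7],[47,6],[49,0]]
[[3,9],[19,0],[25,3],[27,0],[43,7],[47,6],[49,0]]
[[3,9],[19,0],[25,3],[27,0],[43,7],[44,15],[46,7],[47,6],[49,0]]
[[3,9],[19,0],[25,3],[27,0],[43,7],[44,15],[46,7],[47,6],[49,0]]
[[3,9],[19,0],[25,3],[27,0],[43,7],[44,15],[46,9],[50,0]]
[[3,9],[19,0],[25,3],[27,0],[32,10],[34,0],[43,7],[44,15],[46,9],[50,0]]
[[3,9],[19,0],[25,3],[27,0],[32,10],[34,0],[43,7],[44,15],[46,9],[50,0]]
[[3,9],[19,0],[25,3],[27,0],[32,10],[34,0],[43,7],[44,15],[46,9],[50,0]]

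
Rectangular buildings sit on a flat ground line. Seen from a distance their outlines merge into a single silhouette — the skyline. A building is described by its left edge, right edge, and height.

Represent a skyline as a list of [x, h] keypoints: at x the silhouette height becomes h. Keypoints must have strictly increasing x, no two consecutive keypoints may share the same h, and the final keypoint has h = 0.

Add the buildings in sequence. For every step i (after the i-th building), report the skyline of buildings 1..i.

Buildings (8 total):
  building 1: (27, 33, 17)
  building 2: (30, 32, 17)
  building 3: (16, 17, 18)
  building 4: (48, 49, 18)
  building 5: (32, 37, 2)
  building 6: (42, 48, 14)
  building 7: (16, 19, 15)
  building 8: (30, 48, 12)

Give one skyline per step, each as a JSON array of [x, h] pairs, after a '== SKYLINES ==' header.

== SKYLINES ==
[[27,17],[33,0]]
[[27,17],[33,0]]
[[16,18],[17,0],[27,17],[33,0]]
[[16,18],[17,0],[27,17],[33,0],[48,18],[49,0]]
[[16,18],[17,0],[27,17],[33,2],[37,0],[48,18],[49,0]]
[[16,18],[17,0],[27,17],[33,2],[37,0],[42,14],[48,18],[49,0]]
[[16,18],[17,15],[19,0],[27,17],[33,2],[37,0],[42,14],[48,18],[49,0]]
[[16,18],[17,15],[19,0],[27,17],[33,12],[42,14],[48,18],[49,0]]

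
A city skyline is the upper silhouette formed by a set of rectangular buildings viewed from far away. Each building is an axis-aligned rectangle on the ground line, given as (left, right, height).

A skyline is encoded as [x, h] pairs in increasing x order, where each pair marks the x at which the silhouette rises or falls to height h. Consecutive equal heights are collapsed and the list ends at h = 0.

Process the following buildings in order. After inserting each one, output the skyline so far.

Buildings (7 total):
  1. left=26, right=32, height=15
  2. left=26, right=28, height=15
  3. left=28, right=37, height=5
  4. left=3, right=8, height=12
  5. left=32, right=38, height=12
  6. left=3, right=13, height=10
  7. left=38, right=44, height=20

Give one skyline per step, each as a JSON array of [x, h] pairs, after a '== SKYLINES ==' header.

== SKYLINES ==
[[26,15],[32,0]]
[[26,15],[32,0]]
[[26,15],[32,5],[37,0]]
[[3,12],[8,0],[26,15],[32,5],[37,0]]
[[3,12],[8,0],[26,15],[32,12],[38,0]]
[[3,12],[8,10],[13,0],[26,15],[32,12],[38,0]]
[[3,12],[8,10],[13,0],[26,15],[32,12],[38,20],[44,0]]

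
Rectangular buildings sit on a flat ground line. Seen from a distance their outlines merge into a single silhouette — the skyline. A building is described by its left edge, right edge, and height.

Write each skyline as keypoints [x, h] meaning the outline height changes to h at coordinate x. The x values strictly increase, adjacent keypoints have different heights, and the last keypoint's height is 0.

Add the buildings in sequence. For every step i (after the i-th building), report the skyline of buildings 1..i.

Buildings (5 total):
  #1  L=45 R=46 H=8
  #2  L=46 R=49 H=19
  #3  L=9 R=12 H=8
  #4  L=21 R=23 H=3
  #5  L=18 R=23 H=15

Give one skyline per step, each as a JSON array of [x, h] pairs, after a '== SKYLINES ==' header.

== SKYLINES ==
[[45,8],[46,0]]
[[45,8],[46,19],[49,0]]
[[9,8],[12,0],[45,8],[46,19],[49,0]]
[[9,8],[12,0],[21,3],[23,0],[45,8],[46,19],[49,0]]
[[9,8],[12,0],[18,15],[23,0],[45,8],[46,19],[49,0]]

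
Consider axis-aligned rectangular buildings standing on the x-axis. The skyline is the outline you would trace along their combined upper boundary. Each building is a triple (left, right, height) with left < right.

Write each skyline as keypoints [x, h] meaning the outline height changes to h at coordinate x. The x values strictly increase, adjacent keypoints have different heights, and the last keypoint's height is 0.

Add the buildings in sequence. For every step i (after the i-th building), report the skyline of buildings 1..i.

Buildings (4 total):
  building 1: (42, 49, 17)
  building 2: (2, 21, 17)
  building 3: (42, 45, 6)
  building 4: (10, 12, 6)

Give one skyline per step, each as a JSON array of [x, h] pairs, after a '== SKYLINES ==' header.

== SKYLINES ==
[[42,17],[49,0]]
[[2,17],[21,0],[42,17],[49,0]]
[[2,17],[21,0],[42,17],[49,0]]
[[2,17],[21,0],[42,17],[49,0]]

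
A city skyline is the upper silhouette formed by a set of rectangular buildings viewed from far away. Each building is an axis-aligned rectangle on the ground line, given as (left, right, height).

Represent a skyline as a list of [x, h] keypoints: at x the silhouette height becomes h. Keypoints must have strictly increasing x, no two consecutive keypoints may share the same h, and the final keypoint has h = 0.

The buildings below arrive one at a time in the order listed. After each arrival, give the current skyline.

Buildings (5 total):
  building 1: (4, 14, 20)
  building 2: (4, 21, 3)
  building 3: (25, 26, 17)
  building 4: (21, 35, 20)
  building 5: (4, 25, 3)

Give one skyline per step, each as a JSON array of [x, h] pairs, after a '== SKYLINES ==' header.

== SKYLINES ==
[[4,20],[14,0]]
[[4,20],[14,3],[21,0]]
[[4,20],[14,3],[21,0],[25,17],[26,0]]
[[4,20],[14,3],[21,20],[35,0]]
[[4,20],[14,3],[21,20],[35,0]]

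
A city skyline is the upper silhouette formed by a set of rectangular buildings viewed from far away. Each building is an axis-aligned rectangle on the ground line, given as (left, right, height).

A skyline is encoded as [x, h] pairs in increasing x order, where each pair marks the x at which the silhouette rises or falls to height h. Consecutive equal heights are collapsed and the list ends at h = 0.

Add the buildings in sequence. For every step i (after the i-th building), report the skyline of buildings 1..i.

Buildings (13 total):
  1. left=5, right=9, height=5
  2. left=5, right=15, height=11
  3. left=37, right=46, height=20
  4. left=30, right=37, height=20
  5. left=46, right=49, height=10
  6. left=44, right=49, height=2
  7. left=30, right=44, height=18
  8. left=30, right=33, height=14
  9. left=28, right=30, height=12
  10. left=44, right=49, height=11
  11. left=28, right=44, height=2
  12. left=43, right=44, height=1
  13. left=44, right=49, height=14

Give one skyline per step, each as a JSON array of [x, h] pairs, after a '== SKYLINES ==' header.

== SKYLINES ==
[[5,5],[9,0]]
[[5,11],[15,0]]
[[5,11],[15,0],[37,20],[46,0]]
[[5,11],[15,0],[30,20],[46,0]]
[[5,11],[15,0],[30,20],[46,10],[49,0]]
[[5,11],[15,0],[30,20],[46,10],[49,0]]
[[5,11],[15,0],[30,20],[46,10],[49,0]]
[[5,11],[15,0],[30,20],[46,10],[49,0]]
[[5,11],[15,0],[28,12],[30,20],[46,10],[49,0]]
[[5,11],[15,0],[28,12],[30,20],[46,11],[49,0]]
[[5,11],[15,0],[28,12],[30,20],[46,11],[49,0]]
[[5,11],[15,0],[28,12],[30,20],[46,11],[49,0]]
[[5,11],[15,0],[28,12],[30,20],[46,14],[49,0]]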